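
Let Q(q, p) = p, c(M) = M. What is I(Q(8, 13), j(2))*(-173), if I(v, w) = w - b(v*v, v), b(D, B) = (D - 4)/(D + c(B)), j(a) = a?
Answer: -34427/182 ≈ -189.16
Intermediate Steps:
b(D, B) = (-4 + D)/(B + D) (b(D, B) = (D - 4)/(D + B) = (-4 + D)/(B + D))
I(v, w) = w - (-4 + v**2)/(v + v**2) (I(v, w) = w - (-4 + v*v)/(v + v*v) = w - (-4 + v**2)/(v + v**2))
I(Q(8, 13), j(2))*(-173) = ((4 - 1*13**2 + 13*2*(1 + 13))/(13*(1 + 13)))*(-173) = ((1/13)*(4 - 1*169 + 13*2*14)/14)*(-173) = ((1/13)*(1/14)*(4 - 169 + 364))*(-173) = ((1/13)*(1/14)*199)*(-173) = (199/182)*(-173) = -34427/182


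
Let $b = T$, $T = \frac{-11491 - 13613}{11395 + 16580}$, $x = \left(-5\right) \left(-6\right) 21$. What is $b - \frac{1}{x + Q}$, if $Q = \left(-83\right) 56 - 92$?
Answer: $- \frac{6876631}{7665150} \approx -0.89713$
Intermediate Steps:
$x = 630$ ($x = 30 \cdot 21 = 630$)
$Q = -4740$ ($Q = -4648 - 92 = -4740$)
$T = - \frac{8368}{9325}$ ($T = - \frac{25104}{27975} = \left(-25104\right) \frac{1}{27975} = - \frac{8368}{9325} \approx -0.89737$)
$b = - \frac{8368}{9325} \approx -0.89737$
$b - \frac{1}{x + Q} = - \frac{8368}{9325} - \frac{1}{630 - 4740} = - \frac{8368}{9325} - \frac{1}{-4110} = - \frac{8368}{9325} - - \frac{1}{4110} = - \frac{8368}{9325} + \frac{1}{4110} = - \frac{6876631}{7665150}$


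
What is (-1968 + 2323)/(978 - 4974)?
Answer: -355/3996 ≈ -0.088839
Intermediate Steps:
(-1968 + 2323)/(978 - 4974) = 355/(-3996) = 355*(-1/3996) = -355/3996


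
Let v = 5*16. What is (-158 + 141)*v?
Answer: -1360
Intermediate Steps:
v = 80
(-158 + 141)*v = (-158 + 141)*80 = -17*80 = -1360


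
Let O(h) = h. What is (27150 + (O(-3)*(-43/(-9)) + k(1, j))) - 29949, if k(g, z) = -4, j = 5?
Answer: -8452/3 ≈ -2817.3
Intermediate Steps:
(27150 + (O(-3)*(-43/(-9)) + k(1, j))) - 29949 = (27150 + (-(-129)/(-9) - 4)) - 29949 = (27150 + (-(-129)*(-1)/9 - 4)) - 29949 = (27150 + (-3*43/9 - 4)) - 29949 = (27150 + (-43/3 - 4)) - 29949 = (27150 - 55/3) - 29949 = 81395/3 - 29949 = -8452/3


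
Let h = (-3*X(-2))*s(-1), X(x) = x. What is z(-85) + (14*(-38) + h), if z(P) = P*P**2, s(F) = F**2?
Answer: -614651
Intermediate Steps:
h = 6 (h = -3*(-2)*(-1)**2 = 6*1 = 6)
z(P) = P**3
z(-85) + (14*(-38) + h) = (-85)**3 + (14*(-38) + 6) = -614125 + (-532 + 6) = -614125 - 526 = -614651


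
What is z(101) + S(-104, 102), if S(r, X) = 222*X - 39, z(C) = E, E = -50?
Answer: 22555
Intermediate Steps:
z(C) = -50
S(r, X) = -39 + 222*X
z(101) + S(-104, 102) = -50 + (-39 + 222*102) = -50 + (-39 + 22644) = -50 + 22605 = 22555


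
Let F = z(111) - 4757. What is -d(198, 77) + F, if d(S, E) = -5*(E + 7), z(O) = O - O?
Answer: -4337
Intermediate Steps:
z(O) = 0
d(S, E) = -35 - 5*E (d(S, E) = -5*(7 + E) = -35 - 5*E)
F = -4757 (F = 0 - 4757 = -4757)
-d(198, 77) + F = -(-35 - 5*77) - 4757 = -(-35 - 385) - 4757 = -1*(-420) - 4757 = 420 - 4757 = -4337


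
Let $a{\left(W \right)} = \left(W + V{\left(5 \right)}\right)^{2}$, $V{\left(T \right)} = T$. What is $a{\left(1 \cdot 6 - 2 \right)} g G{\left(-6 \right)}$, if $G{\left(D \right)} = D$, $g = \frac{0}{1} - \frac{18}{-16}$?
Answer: $- \frac{2187}{4} \approx -546.75$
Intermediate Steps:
$g = \frac{9}{8}$ ($g = 0 \cdot 1 - - \frac{9}{8} = 0 + \frac{9}{8} = \frac{9}{8} \approx 1.125$)
$a{\left(W \right)} = \left(5 + W\right)^{2}$ ($a{\left(W \right)} = \left(W + 5\right)^{2} = \left(5 + W\right)^{2}$)
$a{\left(1 \cdot 6 - 2 \right)} g G{\left(-6 \right)} = \left(5 + \left(1 \cdot 6 - 2\right)\right)^{2} \cdot \frac{9}{8} \left(-6\right) = \left(5 + \left(6 - 2\right)\right)^{2} \cdot \frac{9}{8} \left(-6\right) = \left(5 + 4\right)^{2} \cdot \frac{9}{8} \left(-6\right) = 9^{2} \cdot \frac{9}{8} \left(-6\right) = 81 \cdot \frac{9}{8} \left(-6\right) = \frac{729}{8} \left(-6\right) = - \frac{2187}{4}$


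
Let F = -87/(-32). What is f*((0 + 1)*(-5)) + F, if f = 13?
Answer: -1993/32 ≈ -62.281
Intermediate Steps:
F = 87/32 (F = -87*(-1/32) = 87/32 ≈ 2.7188)
f*((0 + 1)*(-5)) + F = 13*((0 + 1)*(-5)) + 87/32 = 13*(1*(-5)) + 87/32 = 13*(-5) + 87/32 = -65 + 87/32 = -1993/32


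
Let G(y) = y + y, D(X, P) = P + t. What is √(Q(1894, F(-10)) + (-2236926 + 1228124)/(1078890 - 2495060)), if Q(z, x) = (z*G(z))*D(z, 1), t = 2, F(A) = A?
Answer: √10791504668839222685/708085 ≈ 4639.3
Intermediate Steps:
D(X, P) = 2 + P (D(X, P) = P + 2 = 2 + P)
G(y) = 2*y
Q(z, x) = 6*z² (Q(z, x) = (z*(2*z))*(2 + 1) = (2*z²)*3 = 6*z²)
√(Q(1894, F(-10)) + (-2236926 + 1228124)/(1078890 - 2495060)) = √(6*1894² + (-2236926 + 1228124)/(1078890 - 2495060)) = √(6*3587236 - 1008802/(-1416170)) = √(21523416 - 1008802*(-1/1416170)) = √(21523416 + 504401/708085) = √(15240408522761/708085) = √10791504668839222685/708085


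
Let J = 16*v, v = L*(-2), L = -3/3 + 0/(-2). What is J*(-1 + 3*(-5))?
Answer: -512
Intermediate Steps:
L = -1 (L = -3*1/3 + 0*(-1/2) = -1 + 0 = -1)
v = 2 (v = -1*(-2) = 2)
J = 32 (J = 16*2 = 32)
J*(-1 + 3*(-5)) = 32*(-1 + 3*(-5)) = 32*(-1 - 15) = 32*(-16) = -512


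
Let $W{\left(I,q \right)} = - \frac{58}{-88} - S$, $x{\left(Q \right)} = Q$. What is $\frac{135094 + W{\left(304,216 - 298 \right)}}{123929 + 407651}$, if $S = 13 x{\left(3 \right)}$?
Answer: $\frac{5942449}{23389520} \approx 0.25406$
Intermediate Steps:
$S = 39$ ($S = 13 \cdot 3 = 39$)
$W{\left(I,q \right)} = - \frac{1687}{44}$ ($W{\left(I,q \right)} = - \frac{58}{-88} - 39 = \left(-58\right) \left(- \frac{1}{88}\right) - 39 = \frac{29}{44} - 39 = - \frac{1687}{44}$)
$\frac{135094 + W{\left(304,216 - 298 \right)}}{123929 + 407651} = \frac{135094 - \frac{1687}{44}}{123929 + 407651} = \frac{5942449}{44 \cdot 531580} = \frac{5942449}{44} \cdot \frac{1}{531580} = \frac{5942449}{23389520}$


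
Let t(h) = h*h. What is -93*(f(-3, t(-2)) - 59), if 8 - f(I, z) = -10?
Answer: 3813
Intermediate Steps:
t(h) = h²
f(I, z) = 18 (f(I, z) = 8 - 1*(-10) = 8 + 10 = 18)
-93*(f(-3, t(-2)) - 59) = -93*(18 - 59) = -93*(-41) = 3813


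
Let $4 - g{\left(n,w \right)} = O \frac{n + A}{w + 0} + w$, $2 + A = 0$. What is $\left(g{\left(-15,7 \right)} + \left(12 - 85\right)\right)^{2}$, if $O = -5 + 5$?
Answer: $5776$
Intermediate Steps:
$A = -2$ ($A = -2 + 0 = -2$)
$O = 0$
$g{\left(n,w \right)} = 4 - w$ ($g{\left(n,w \right)} = 4 - \left(0 \frac{n - 2}{w + 0} + w\right) = 4 - \left(0 \frac{-2 + n}{w} + w\right) = 4 - \left(0 + w\right) = 4 - w$)
$\left(g{\left(-15,7 \right)} + \left(12 - 85\right)\right)^{2} = \left(\left(4 - 7\right) + \left(12 - 85\right)\right)^{2} = \left(-3 - 73\right)^{2} = \left(-76\right)^{2} = 5776$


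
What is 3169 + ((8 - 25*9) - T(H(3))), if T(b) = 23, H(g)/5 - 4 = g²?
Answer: 2929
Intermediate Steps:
H(g) = 20 + 5*g²
3169 + ((8 - 25*9) - T(H(3))) = 3169 + ((8 - 25*9) - 1*23) = 3169 + ((8 - 225) - 23) = 3169 + (-217 - 23) = 3169 - 240 = 2929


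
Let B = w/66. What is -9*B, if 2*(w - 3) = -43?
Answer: 111/44 ≈ 2.5227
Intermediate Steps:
w = -37/2 (w = 3 + (½)*(-43) = 3 - 43/2 = -37/2 ≈ -18.500)
B = -37/132 (B = -37/2/66 = -37/2*1/66 = -37/132 ≈ -0.28030)
-9*B = -9*(-37/132) = 111/44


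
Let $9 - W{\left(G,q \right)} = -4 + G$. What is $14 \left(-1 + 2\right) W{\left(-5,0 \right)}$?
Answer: $252$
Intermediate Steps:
$W{\left(G,q \right)} = 13 - G$ ($W{\left(G,q \right)} = 9 - \left(-4 + G\right) = 13 - G$)
$14 \left(-1 + 2\right) W{\left(-5,0 \right)} = 14 \left(-1 + 2\right) \left(13 - -5\right) = 14 \cdot 1 \left(13 + 5\right) = 14 \cdot 18 = 252$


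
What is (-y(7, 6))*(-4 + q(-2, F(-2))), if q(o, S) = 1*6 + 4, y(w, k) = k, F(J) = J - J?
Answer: -36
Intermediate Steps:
F(J) = 0
q(o, S) = 10 (q(o, S) = 6 + 4 = 10)
(-y(7, 6))*(-4 + q(-2, F(-2))) = (-1*6)*(-4 + 10) = -6*6 = -36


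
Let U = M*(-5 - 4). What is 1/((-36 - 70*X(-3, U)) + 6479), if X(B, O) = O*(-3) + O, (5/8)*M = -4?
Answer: 1/14507 ≈ 6.8932e-5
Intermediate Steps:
M = -32/5 (M = (8/5)*(-4) = -32/5 ≈ -6.4000)
U = 288/5 (U = -32*(-5 - 4)/5 = -32/5*(-9) = 288/5 ≈ 57.600)
X(B, O) = -2*O (X(B, O) = -3*O + O = -2*O)
1/((-36 - 70*X(-3, U)) + 6479) = 1/((-36 - (-140)*288/5) + 6479) = 1/((-36 - 70*(-576/5)) + 6479) = 1/((-36 + 8064) + 6479) = 1/(8028 + 6479) = 1/14507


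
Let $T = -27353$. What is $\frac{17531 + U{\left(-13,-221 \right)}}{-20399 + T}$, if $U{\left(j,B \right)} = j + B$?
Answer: $- \frac{17297}{47752} \approx -0.36223$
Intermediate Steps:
$U{\left(j,B \right)} = B + j$
$\frac{17531 + U{\left(-13,-221 \right)}}{-20399 + T} = \frac{17531 - 234}{-20399 - 27353} = \frac{17531 - 234}{-47752} = 17297 \left(- \frac{1}{47752}\right) = - \frac{17297}{47752}$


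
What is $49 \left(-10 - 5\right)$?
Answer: $-735$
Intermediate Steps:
$49 \left(-10 - 5\right) = 49 \left(-15\right) = -735$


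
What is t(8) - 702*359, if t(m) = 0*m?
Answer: -252018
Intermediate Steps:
t(m) = 0
t(8) - 702*359 = 0 - 702*359 = 0 - 252018 = -252018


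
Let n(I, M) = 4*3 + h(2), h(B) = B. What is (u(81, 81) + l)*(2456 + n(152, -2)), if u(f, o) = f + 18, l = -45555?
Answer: -112276320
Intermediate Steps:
u(f, o) = 18 + f
n(I, M) = 14 (n(I, M) = 4*3 + 2 = 12 + 2 = 14)
(u(81, 81) + l)*(2456 + n(152, -2)) = ((18 + 81) - 45555)*(2456 + 14) = (99 - 45555)*2470 = -45456*2470 = -112276320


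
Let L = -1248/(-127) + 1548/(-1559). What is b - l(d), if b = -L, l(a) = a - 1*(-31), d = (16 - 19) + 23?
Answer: -11846679/197993 ≈ -59.834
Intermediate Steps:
L = 1749036/197993 (L = -1248*(-1/127) + 1548*(-1/1559) = 1248/127 - 1548/1559 = 1749036/197993 ≈ 8.8338)
d = 20 (d = -3 + 23 = 20)
l(a) = 31 + a (l(a) = a + 31 = 31 + a)
b = -1749036/197993 (b = -1*1749036/197993 = -1749036/197993 ≈ -8.8338)
b - l(d) = -1749036/197993 - (31 + 20) = -1749036/197993 - 1*51 = -1749036/197993 - 51 = -11846679/197993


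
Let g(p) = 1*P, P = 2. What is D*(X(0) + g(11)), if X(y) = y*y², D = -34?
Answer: -68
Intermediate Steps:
g(p) = 2 (g(p) = 1*2 = 2)
X(y) = y³
D*(X(0) + g(11)) = -34*(0³ + 2) = -34*(0 + 2) = -34*2 = -68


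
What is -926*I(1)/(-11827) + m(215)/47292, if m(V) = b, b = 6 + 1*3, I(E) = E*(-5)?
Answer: -72951839/186440828 ≈ -0.39129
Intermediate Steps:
I(E) = -5*E
b = 9 (b = 6 + 3 = 9)
m(V) = 9
-926*I(1)/(-11827) + m(215)/47292 = -(-4630)/(-11827) + 9/47292 = -926*(-5)*(-1/11827) + 9*(1/47292) = 4630*(-1/11827) + 3/15764 = -4630/11827 + 3/15764 = -72951839/186440828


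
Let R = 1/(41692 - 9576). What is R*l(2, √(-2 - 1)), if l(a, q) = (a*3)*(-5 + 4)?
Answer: -3/16058 ≈ -0.00018682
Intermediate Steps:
l(a, q) = -3*a (l(a, q) = (3*a)*(-1) = -3*a)
R = 1/32116 ≈ 3.1137e-5
R*l(2, √(-2 - 1)) = (-3*2)/32116 = (1/32116)*(-6) = -3/16058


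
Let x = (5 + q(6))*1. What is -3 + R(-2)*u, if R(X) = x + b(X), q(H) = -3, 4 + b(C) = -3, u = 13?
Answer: -68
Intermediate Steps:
b(C) = -7 (b(C) = -4 - 3 = -7)
x = 2 (x = (5 - 3)*1 = 2*1 = 2)
R(X) = -5 (R(X) = 2 - 7 = -5)
-3 + R(-2)*u = -3 - 5*13 = -3 - 65 = -68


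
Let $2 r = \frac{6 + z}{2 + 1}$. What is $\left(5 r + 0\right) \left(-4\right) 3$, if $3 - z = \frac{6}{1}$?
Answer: $-30$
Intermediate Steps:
$z = -3$ ($z = 3 - \frac{6}{1} = 3 - 6 \cdot 1 = 3 - 6 = -3$)
$r = \frac{1}{2}$ ($r = \frac{\left(6 - 3\right) \frac{1}{2 + 1}}{2} = \frac{3 \cdot \frac{1}{3}}{2} = \frac{1}{2} \cdot 1 = \frac{1}{2} \approx 0.5$)
$\left(5 r + 0\right) \left(-4\right) 3 = \left(5 \cdot \frac{1}{2} + 0\right) \left(-4\right) 3 = \left(\frac{5}{2} + 0\right) \left(-4\right) 3 = \frac{5}{2} \left(-4\right) 3 = \left(-10\right) 3 = -30$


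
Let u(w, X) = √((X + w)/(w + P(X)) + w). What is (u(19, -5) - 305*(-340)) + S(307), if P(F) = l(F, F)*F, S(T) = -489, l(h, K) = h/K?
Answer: 103211 + 2*√5 ≈ 1.0322e+5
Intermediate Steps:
P(F) = F (P(F) = (F/F)*F = 1*F = F)
u(w, X) = √(1 + w) (u(w, X) = √((X + w)/(w + X) + w) = √((X + w)/(X + w) + w) = √(1 + w))
(u(19, -5) - 305*(-340)) + S(307) = (√((-5 + 19 + 19*(-5 + 19))/(-5 + 19)) - 305*(-340)) - 489 = (√((-5 + 19 + 19*14)/14) + 103700) - 489 = (√((-5 + 19 + 266)/14) + 103700) - 489 = (√((1/14)*280) + 103700) - 489 = (√20 + 103700) - 489 = (2*√5 + 103700) - 489 = (103700 + 2*√5) - 489 = 103211 + 2*√5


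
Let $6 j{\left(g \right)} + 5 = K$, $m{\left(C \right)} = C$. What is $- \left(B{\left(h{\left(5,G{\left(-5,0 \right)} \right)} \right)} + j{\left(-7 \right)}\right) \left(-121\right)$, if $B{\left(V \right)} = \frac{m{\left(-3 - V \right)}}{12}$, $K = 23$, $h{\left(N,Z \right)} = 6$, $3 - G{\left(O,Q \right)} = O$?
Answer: $\frac{1089}{4} \approx 272.25$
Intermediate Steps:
$G{\left(O,Q \right)} = 3 - O$
$j{\left(g \right)} = 3$ ($j{\left(g \right)} = - \frac{5}{6} + \frac{1}{6} \cdot 23 = - \frac{5}{6} + \frac{23}{6} = 3$)
$B{\left(V \right)} = - \frac{1}{4} - \frac{V}{12}$ ($B{\left(V \right)} = \frac{-3 - V}{12} = \left(-3 - V\right) \frac{1}{12} = - \frac{1}{4} - \frac{V}{12}$)
$- \left(B{\left(h{\left(5,G{\left(-5,0 \right)} \right)} \right)} + j{\left(-7 \right)}\right) \left(-121\right) = - \left(\left(- \frac{1}{4} - \frac{1}{2}\right) + 3\right) \left(-121\right) = - \left(- \frac{3}{4} + 3\right) \left(-121\right) = - \frac{9 \left(-121\right)}{4} = \left(-1\right) \left(- \frac{1089}{4}\right) = \frac{1089}{4}$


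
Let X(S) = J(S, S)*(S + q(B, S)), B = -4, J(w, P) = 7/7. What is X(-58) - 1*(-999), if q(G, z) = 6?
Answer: 947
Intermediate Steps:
J(w, P) = 1 (J(w, P) = 7*(1/7) = 1)
X(S) = 6 + S (X(S) = 1*(S + 6) = 1*(6 + S) = 6 + S)
X(-58) - 1*(-999) = (6 - 58) - 1*(-999) = -52 + 999 = 947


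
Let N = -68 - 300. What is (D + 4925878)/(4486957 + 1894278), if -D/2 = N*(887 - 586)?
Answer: 5147414/6381235 ≈ 0.80665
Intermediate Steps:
N = -368
D = 221536 (D = -(-736)*(887 - 586) = -(-736)*301 = -2*(-110768) = 221536)
(D + 4925878)/(4486957 + 1894278) = (221536 + 4925878)/(4486957 + 1894278) = 5147414/6381235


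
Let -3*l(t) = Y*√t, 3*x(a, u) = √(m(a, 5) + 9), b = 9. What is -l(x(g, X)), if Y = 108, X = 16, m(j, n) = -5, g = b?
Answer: 12*√6 ≈ 29.394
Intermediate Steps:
g = 9
x(a, u) = ⅔ (x(a, u) = √(-5 + 9)/3 = √4/3 = (⅓)*2 = ⅔)
l(t) = -36*√t
-l(x(g, X)) = -(-36)*√(⅔) = -(-36)*√6/3 = -(-12)*√6 = 12*√6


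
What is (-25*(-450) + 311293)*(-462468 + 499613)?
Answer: 11980859735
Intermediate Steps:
(-25*(-450) + 311293)*(-462468 + 499613) = (11250 + 311293)*37145 = 322543*37145 = 11980859735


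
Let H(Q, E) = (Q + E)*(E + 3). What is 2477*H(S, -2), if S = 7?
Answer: 12385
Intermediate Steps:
H(Q, E) = (3 + E)*(E + Q) (H(Q, E) = (E + Q)*(3 + E) = (3 + E)*(E + Q))
2477*H(S, -2) = 2477*((-2)**2 + 3*(-2) + 3*7 - 2*7) = 2477*(4 - 6 + 21 - 14) = 2477*5 = 12385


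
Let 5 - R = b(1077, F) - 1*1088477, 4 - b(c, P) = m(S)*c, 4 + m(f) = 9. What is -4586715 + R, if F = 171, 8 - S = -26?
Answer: -3492852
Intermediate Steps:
S = 34 (S = 8 - 1*(-26) = 8 + 26 = 34)
m(f) = 5 (m(f) = -4 + 9 = 5)
b(c, P) = 4 - 5*c
R = 1093863 (R = 5 - ((4 - 5*1077) - 1*1088477) = 5 - ((4 - 5385) - 1088477) = 5 - (-5381 - 1088477) = 5 - 1*(-1093858) = 5 + 1093858 = 1093863)
-4586715 + R = -4586715 + 1093863 = -3492852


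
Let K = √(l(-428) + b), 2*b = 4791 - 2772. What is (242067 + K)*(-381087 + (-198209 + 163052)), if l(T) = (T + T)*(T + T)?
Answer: -100758936348 - 208122*√2934982 ≈ -1.0112e+11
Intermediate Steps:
l(T) = 4*T² (l(T) = (2*T)*(2*T) = 4*T²)
b = 2019/2 (b = (4791 - 2772)/2 = (½)*2019 = 2019/2 ≈ 1009.5)
K = √2934982/2 (K = √(4*(-428)² + 2019/2) = √(4*183184 + 2019/2) = √(732736 + 2019/2) = √(1467491/2) = √2934982/2 ≈ 856.59)
(242067 + K)*(-381087 + (-198209 + 163052)) = (242067 + √2934982/2)*(-381087 + (-198209 + 163052)) = (242067 + √2934982/2)*(-381087 - 35157) = (242067 + √2934982/2)*(-416244) = -100758936348 - 208122*√2934982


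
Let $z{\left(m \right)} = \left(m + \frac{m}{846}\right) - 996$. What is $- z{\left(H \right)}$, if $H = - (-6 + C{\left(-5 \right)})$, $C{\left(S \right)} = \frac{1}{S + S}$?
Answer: $\frac{8374493}{8460} \approx 989.89$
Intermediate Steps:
$C{\left(S \right)} = \frac{1}{2 S}$
$H = \frac{61}{10}$ ($H = - (-6 + \frac{1}{2 \left(-5\right)}) = - (-6 + \frac{1}{2} \left(- \frac{1}{5}\right)) = - (-6 - \frac{1}{10}) = \left(-1\right) \left(- \frac{61}{10}\right) = \frac{61}{10} \approx 6.1$)
$z{\left(m \right)} = -996 + \frac{847 m}{846}$ ($z{\left(m \right)} = \left(m + m \frac{1}{846}\right) - 996 = \left(m + \frac{m}{846}\right) - 996 = \frac{847 m}{846} - 996 = -996 + \frac{847 m}{846}$)
$- z{\left(H \right)} = - (-996 + \frac{847}{846} \cdot \frac{61}{10}) = - (-996 + \frac{51667}{8460}) = \left(-1\right) \left(- \frac{8374493}{8460}\right) = \frac{8374493}{8460}$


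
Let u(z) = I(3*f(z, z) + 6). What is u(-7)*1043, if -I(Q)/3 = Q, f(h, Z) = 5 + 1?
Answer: -75096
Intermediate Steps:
f(h, Z) = 6
I(Q) = -3*Q
u(z) = -72 (u(z) = -3*(3*6 + 6) = -3*(18 + 6) = -3*24 = -72)
u(-7)*1043 = -72*1043 = -75096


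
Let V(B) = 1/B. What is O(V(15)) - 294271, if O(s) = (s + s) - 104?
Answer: -4415623/15 ≈ -2.9438e+5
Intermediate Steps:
V(B) = 1/B
O(s) = -104 + 2*s (O(s) = 2*s - 104 = -104 + 2*s)
O(V(15)) - 294271 = (-104 + 2/15) - 294271 = -1558/15 - 294271 = -4415623/15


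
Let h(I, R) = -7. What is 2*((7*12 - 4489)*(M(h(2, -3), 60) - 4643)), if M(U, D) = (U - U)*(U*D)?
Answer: 40904830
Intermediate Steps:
M(U, D) = 0 (M(U, D) = 0*(D*U) = 0)
2*((7*12 - 4489)*(M(h(2, -3), 60) - 4643)) = 2*((7*12 - 4489)*(0 - 4643)) = 2*((84 - 4489)*(-4643)) = 2*(-4405*(-4643)) = 2*20452415 = 40904830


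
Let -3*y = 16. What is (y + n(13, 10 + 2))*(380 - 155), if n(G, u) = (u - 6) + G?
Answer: 3075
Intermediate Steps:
n(G, u) = -6 + G + u (n(G, u) = (-6 + u) + G = -6 + G + u)
y = -16/3 (y = -⅓*16 = -16/3 ≈ -5.3333)
(y + n(13, 10 + 2))*(380 - 155) = (-16/3 + (-6 + 13 + (10 + 2)))*(380 - 155) = (-16/3 + (-6 + 13 + 12))*225 = (-16/3 + 19)*225 = (41/3)*225 = 3075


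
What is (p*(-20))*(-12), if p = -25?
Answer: -6000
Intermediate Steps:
(p*(-20))*(-12) = -25*(-20)*(-12) = 500*(-12) = -6000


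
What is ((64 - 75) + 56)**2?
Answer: 2025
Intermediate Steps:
((64 - 75) + 56)**2 = (-11 + 56)**2 = 45**2 = 2025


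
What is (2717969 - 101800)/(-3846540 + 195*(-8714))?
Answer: -2616169/5545770 ≈ -0.47174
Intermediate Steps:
(2717969 - 101800)/(-3846540 + 195*(-8714)) = 2616169/(-3846540 - 1699230) = 2616169/(-5545770) = 2616169*(-1/5545770) = -2616169/5545770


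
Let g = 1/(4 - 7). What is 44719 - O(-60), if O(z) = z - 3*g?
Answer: 44778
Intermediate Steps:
g = -1/3 (g = 1/(-3) = -1/3 ≈ -0.33333)
O(z) = 1 + z (O(z) = z - 3*(-1/3) = z + 1 = 1 + z)
44719 - O(-60) = 44719 - (1 - 60) = 44719 - 1*(-59) = 44719 + 59 = 44778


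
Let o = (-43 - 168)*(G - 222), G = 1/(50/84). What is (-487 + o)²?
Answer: 1322529900169/625 ≈ 2.1160e+9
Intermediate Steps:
G = 42/25 (G = 1/(50*(1/84)) = 1/(25/42) = 42/25 ≈ 1.6800)
o = 1162188/25 (o = (-43 - 168)*(42/25 - 222) = -211*(-5508/25) = 1162188/25 ≈ 46488.)
(-487 + o)² = (-487 + 1162188/25)² = (1150013/25)² = 1322529900169/625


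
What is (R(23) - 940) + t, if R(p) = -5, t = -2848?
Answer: -3793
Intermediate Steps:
(R(23) - 940) + t = (-5 - 940) - 2848 = -945 - 2848 = -3793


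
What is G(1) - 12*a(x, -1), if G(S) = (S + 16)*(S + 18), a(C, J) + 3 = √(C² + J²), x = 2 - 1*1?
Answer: 359 - 12*√2 ≈ 342.03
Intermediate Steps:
x = 1 (x = 2 - 1 = 1)
a(C, J) = -3 + √(C² + J²)
G(S) = (16 + S)*(18 + S)
G(1) - 12*a(x, -1) = (288 + 1² + 34*1) - 12*(-3 + √(1² + (-1)²)) = (288 + 1 + 34) - 12*(-3 + √(1 + 1)) = 323 - 12*(-3 + √2) = 323 - (-36 + 12*√2) = 323 + (36 - 12*√2) = 359 - 12*√2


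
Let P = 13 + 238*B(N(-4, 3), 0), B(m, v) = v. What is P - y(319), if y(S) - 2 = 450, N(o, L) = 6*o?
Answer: -439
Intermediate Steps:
y(S) = 452 (y(S) = 2 + 450 = 452)
P = 13 (P = 13 + 238*0 = 13 + 0 = 13)
P - y(319) = 13 - 1*452 = 13 - 452 = -439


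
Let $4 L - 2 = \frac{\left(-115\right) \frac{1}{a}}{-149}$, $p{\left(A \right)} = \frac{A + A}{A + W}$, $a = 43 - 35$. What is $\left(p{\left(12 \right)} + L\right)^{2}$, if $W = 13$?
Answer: $\frac{31296086649}{14208640000} \approx 2.2026$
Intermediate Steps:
$a = 8$ ($a = 43 - 35 = 8$)
$p{\left(A \right)} = \frac{2 A}{13 + A}$ ($p{\left(A \right)} = \frac{A + A}{A + 13} = \frac{2 A}{13 + A}$)
$L = \frac{2499}{4768}$ ($L = \frac{1}{2} + \frac{- \frac{115}{8} \frac{1}{-149}}{4} = \frac{1}{2} + \frac{\left(-115\right) \frac{1}{8} \left(- \frac{1}{149}\right)}{4} = \frac{1}{2} + \frac{\left(- \frac{115}{8}\right) \left(- \frac{1}{149}\right)}{4} = \frac{1}{2} + \frac{1}{4} \cdot \frac{115}{1192} = \frac{1}{2} + \frac{115}{4768} = \frac{2499}{4768} \approx 0.52412$)
$\left(p{\left(12 \right)} + L\right)^{2} = \left(2 \cdot 12 \frac{1}{13 + 12} + \frac{2499}{4768}\right)^{2} = \left(2 \cdot 12 \cdot \frac{1}{25} + \frac{2499}{4768}\right)^{2} = \left(\frac{24}{25} + \frac{2499}{4768}\right)^{2} = \left(\frac{176907}{119200}\right)^{2} = \frac{31296086649}{14208640000}$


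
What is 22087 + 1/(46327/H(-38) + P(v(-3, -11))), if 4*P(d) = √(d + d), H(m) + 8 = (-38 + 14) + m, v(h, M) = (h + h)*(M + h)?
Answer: 47401779429783/2146139479 - 2450*√42/2146139479 ≈ 22087.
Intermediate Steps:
v(h, M) = 2*h*(M + h) (v(h, M) = (2*h)*(M + h) = 2*h*(M + h))
H(m) = -32 + m (H(m) = -8 + ((-38 + 14) + m) = -8 + (-24 + m) = -32 + m)
P(d) = √2*√d/4 (P(d) = √(d + d)/4 = √(2*d)/4 = (√2*√d)/4 = √2*√d/4)
22087 + 1/(46327/H(-38) + P(v(-3, -11))) = 22087 + 1/(46327/(-32 - 38) + √2*√(2*(-3)*(-11 - 3))/4) = 22087 + 1/(46327/(-70) + √2*√(2*(-3)*(-14))/4) = 22087 + 1/(46327*(-1/70) + √2*√84/4) = 22087 + 1/(-46327/70 + √2*(2*√21)/4) = 22087 + 1/(-46327/70 + √42/2)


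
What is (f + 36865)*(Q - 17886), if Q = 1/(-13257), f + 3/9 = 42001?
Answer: -56100627385691/39771 ≈ -1.4106e+9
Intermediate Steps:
f = 126002/3 (f = -⅓ + 42001 = 126002/3 ≈ 42001.)
Q = -1/13257 ≈ -7.5432e-5
(f + 36865)*(Q - 17886) = (126002/3 + 36865)*(-1/13257 - 17886) = (236597/3)*(-237114703/13257) = -56100627385691/39771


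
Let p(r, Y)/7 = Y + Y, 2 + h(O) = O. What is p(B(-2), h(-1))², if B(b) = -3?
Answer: 1764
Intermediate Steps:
h(O) = -2 + O
p(r, Y) = 14*Y (p(r, Y) = 7*(Y + Y) = 7*(2*Y) = 14*Y)
p(B(-2), h(-1))² = (14*(-2 - 1))² = (14*(-3))² = (-42)² = 1764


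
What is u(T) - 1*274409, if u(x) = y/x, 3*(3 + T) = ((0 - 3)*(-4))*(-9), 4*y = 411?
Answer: -14269405/52 ≈ -2.7441e+5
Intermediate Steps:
y = 411/4 (y = (¼)*411 = 411/4 ≈ 102.75)
T = -39 (T = -3 + (((0 - 3)*(-4))*(-9))/3 = -3 + (-3*(-4)*(-9))/3 = -3 + (12*(-9))/3 = -3 + (⅓)*(-108) = -3 - 36 = -39)
u(x) = 411/(4*x)
u(T) - 1*274409 = (411/4)/(-39) - 1*274409 = (411/4)*(-1/39) - 274409 = -137/52 - 274409 = -14269405/52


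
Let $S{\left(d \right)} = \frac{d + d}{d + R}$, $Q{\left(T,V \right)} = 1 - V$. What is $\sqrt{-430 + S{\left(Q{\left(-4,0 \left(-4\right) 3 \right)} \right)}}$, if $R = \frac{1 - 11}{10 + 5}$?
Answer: $2 i \sqrt{106} \approx 20.591 i$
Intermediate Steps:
$R = - \frac{2}{3}$ ($R = - \frac{10}{15} = \left(-10\right) \frac{1}{15} = - \frac{2}{3} \approx -0.66667$)
$S{\left(d \right)} = \frac{2 d}{- \frac{2}{3} + d}$ ($S{\left(d \right)} = \frac{d + d}{d - \frac{2}{3}} = \frac{2 d}{- \frac{2}{3} + d}$)
$\sqrt{-430 + S{\left(Q{\left(-4,0 \left(-4\right) 3 \right)} \right)}} = \sqrt{-430 + \frac{6 \left(1 - 0 \left(-4\right) 3\right)}{-2 + 3 \left(1 - 0 \left(-4\right) 3\right)}} = \sqrt{-430 + \frac{6 \left(1 - 0 \cdot 3\right)}{-2 + 3 \left(1 - 0 \cdot 3\right)}} = \sqrt{-430 + \frac{6 \left(1 - 0\right)}{-2 + 3 \left(1 - 0\right)}} = \sqrt{-430 + \frac{6 \left(1 + 0\right)}{-2 + 3 \left(1 + 0\right)}} = \sqrt{-430 + 6 \cdot 1 \frac{1}{-2 + 3 \cdot 1}} = \sqrt{-430 + 6 \cdot 1 \frac{1}{-2 + 3}} = \sqrt{-430 + 6 \cdot 1 \cdot 1^{-1}} = \sqrt{-430 + 6 \cdot 1 \cdot 1} = \sqrt{-430 + 6} = \sqrt{-424} = 2 i \sqrt{106}$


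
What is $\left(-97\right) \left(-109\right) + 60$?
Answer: $10633$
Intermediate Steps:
$\left(-97\right) \left(-109\right) + 60 = 10573 + 60 = 10633$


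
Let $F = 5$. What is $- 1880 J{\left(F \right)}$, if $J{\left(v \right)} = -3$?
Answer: $5640$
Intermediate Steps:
$- 1880 J{\left(F \right)} = \left(-1880\right) \left(-3\right) = 5640$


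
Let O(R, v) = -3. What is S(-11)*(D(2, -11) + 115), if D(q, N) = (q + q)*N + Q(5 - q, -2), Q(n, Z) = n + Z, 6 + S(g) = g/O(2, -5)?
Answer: -168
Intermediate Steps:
S(g) = -6 - g/3 (S(g) = -6 + g/(-3) = -6 + g*(-⅓) = -6 - g/3)
Q(n, Z) = Z + n
D(q, N) = 3 - q + 2*N*q (D(q, N) = (q + q)*N + (-2 + (5 - q)) = (2*q)*N + (3 - q) = 2*N*q + (3 - q) = 3 - q + 2*N*q)
S(-11)*(D(2, -11) + 115) = (-6 - ⅓*(-11))*((3 - 1*2 + 2*(-11)*2) + 115) = (-6 + 11/3)*((3 - 2 - 44) + 115) = -7*(-43 + 115)/3 = -7/3*72 = -168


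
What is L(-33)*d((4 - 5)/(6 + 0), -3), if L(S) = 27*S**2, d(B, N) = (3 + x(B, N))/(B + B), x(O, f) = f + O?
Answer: 29403/2 ≈ 14702.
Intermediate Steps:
x(O, f) = O + f
d(B, N) = (3 + B + N)/(2*B) (d(B, N) = (3 + (B + N))/(B + B) = (3 + B + N)/((2*B)) = (3 + B + N)*(1/(2*B)) = (3 + B + N)/(2*B))
L(-33)*d((4 - 5)/(6 + 0), -3) = (27*(-33)**2)*((3 + (4 - 5)/(6 + 0) - 3)/(2*(((4 - 5)/(6 + 0))))) = (27*1089)*((3 - 1/6 - 3)/(2*((-1/6)))) = 29403*((3 - 1*1/6 - 3)/(2*((-1*1/6)))) = 29403*((3 - 1/6 - 3)/(2*(-1/6))) = 29403*((1/2)*(-6)*(-1/6)) = 29403*(1/2) = 29403/2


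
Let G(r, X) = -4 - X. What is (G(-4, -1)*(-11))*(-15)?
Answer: -495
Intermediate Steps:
(G(-4, -1)*(-11))*(-15) = ((-4 - 1*(-1))*(-11))*(-15) = ((-4 + 1)*(-11))*(-15) = -3*(-11)*(-15) = 33*(-15) = -495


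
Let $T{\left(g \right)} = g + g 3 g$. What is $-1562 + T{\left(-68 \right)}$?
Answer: $12242$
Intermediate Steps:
$T{\left(g \right)} = g + 3 g^{2}$ ($T{\left(g \right)} = g + 3 g g = g + 3 g^{2}$)
$-1562 + T{\left(-68 \right)} = -1562 - 68 \left(1 + 3 \left(-68\right)\right) = -1562 - 68 \left(1 - 204\right) = -1562 - -13804 = -1562 + 13804 = 12242$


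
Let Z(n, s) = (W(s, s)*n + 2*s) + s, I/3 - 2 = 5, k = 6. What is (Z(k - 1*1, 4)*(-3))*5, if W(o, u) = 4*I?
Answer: -6480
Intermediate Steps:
I = 21 (I = 6 + 3*5 = 6 + 15 = 21)
W(o, u) = 84 (W(o, u) = 4*21 = 84)
Z(n, s) = 3*s + 84*n (Z(n, s) = (84*n + 2*s) + s = (2*s + 84*n) + s = 3*s + 84*n)
(Z(k - 1*1, 4)*(-3))*5 = ((3*4 + 84*(6 - 1*1))*(-3))*5 = ((12 + 84*(6 - 1))*(-3))*5 = ((12 + 84*5)*(-3))*5 = ((12 + 420)*(-3))*5 = (432*(-3))*5 = -1296*5 = -6480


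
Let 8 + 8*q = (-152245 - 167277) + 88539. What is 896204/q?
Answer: -7169632/230991 ≈ -31.039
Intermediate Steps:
q = -230991/8 (q = -1 + ((-152245 - 167277) + 88539)/8 = -1 + (-319522 + 88539)/8 = -1 + (⅛)*(-230983) = -1 - 230983/8 = -230991/8 ≈ -28874.)
896204/q = 896204/(-230991/8) = 896204*(-8/230991) = -7169632/230991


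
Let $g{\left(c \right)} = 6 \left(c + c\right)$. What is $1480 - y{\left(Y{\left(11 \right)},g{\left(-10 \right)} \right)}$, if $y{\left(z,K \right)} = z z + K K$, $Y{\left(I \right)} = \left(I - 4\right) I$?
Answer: $-18849$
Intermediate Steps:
$g{\left(c \right)} = 12 c$ ($g{\left(c \right)} = 6 \cdot 2 c = 12 c$)
$Y{\left(I \right)} = I \left(-4 + I\right)$ ($Y{\left(I \right)} = \left(-4 + I\right) I = I \left(-4 + I\right)$)
$y{\left(z,K \right)} = K^{2} + z^{2}$ ($y{\left(z,K \right)} = z^{2} + K^{2} = K^{2} + z^{2}$)
$1480 - y{\left(Y{\left(11 \right)},g{\left(-10 \right)} \right)} = 1480 - \left(\left(12 \left(-10\right)\right)^{2} + \left(11 \left(-4 + 11\right)\right)^{2}\right) = 1480 - \left(\left(-120\right)^{2} + \left(11 \cdot 7\right)^{2}\right) = 1480 - \left(14400 + 77^{2}\right) = 1480 - \left(14400 + 5929\right) = 1480 - 20329 = -18849$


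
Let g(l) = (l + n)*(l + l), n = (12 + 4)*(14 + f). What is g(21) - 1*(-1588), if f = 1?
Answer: 12550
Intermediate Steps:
n = 240 (n = (12 + 4)*(14 + 1) = 16*15 = 240)
g(l) = 2*l*(240 + l) (g(l) = (l + 240)*(l + l) = (240 + l)*(2*l) = 2*l*(240 + l))
g(21) - 1*(-1588) = 2*21*(240 + 21) - 1*(-1588) = 2*21*261 + 1588 = 10962 + 1588 = 12550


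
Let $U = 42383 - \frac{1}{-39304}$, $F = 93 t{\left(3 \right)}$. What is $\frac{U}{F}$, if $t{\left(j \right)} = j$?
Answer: $\frac{555273811}{3655272} \approx 151.91$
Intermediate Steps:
$F = 279$ ($F = 93 \cdot 3 = 279$)
$U = \frac{1665821433}{39304}$ ($U = 42383 - - \frac{1}{39304} = 42383 + \frac{1}{39304} = \frac{1665821433}{39304} \approx 42383.0$)
$\frac{U}{F} = \frac{1665821433}{39304 \cdot 279} = \frac{1665821433}{39304} \cdot \frac{1}{279} = \frac{555273811}{3655272}$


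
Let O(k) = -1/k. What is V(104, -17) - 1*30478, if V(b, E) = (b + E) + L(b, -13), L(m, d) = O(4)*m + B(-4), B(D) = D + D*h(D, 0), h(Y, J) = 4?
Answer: -30437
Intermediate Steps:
B(D) = 5*D (B(D) = D + D*4 = D + 4*D = 5*D)
L(m, d) = -20 - m/4 (L(m, d) = (-1/4)*m + 5*(-4) = (-1*¼)*m - 20 = -m/4 - 20 = -20 - m/4)
V(b, E) = -20 + E + 3*b/4 (V(b, E) = (b + E) + (-20 - b/4) = (E + b) + (-20 - b/4) = -20 + E + 3*b/4)
V(104, -17) - 1*30478 = (-20 - 17 + (¾)*104) - 1*30478 = (-20 - 17 + 78) - 30478 = 41 - 30478 = -30437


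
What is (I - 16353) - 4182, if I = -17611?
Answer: -38146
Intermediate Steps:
(I - 16353) - 4182 = (-17611 - 16353) - 4182 = -33964 - 4182 = -38146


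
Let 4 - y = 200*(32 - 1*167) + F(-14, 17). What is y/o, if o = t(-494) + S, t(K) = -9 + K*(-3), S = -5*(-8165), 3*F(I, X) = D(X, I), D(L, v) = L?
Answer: 80995/126894 ≈ 0.63829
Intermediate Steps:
F(I, X) = X/3
S = 40825
t(K) = -9 - 3*K
y = 80995/3 (y = 4 - (200*(32 - 1*167) + (⅓)*17) = 4 - (200*(32 - 167) + 17/3) = 4 - (200*(-135) + 17/3) = 4 - (-27000 + 17/3) = 4 - 1*(-80983/3) = 4 + 80983/3 = 80995/3 ≈ 26998.)
o = 42298 (o = (-9 - 3*(-494)) + 40825 = (-9 + 1482) + 40825 = 1473 + 40825 = 42298)
y/o = (80995/3)/42298 = (80995/3)*(1/42298) = 80995/126894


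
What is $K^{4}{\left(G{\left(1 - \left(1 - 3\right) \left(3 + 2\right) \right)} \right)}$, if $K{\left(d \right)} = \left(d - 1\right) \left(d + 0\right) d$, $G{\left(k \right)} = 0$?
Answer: $0$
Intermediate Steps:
$K{\left(d \right)} = d^{2} \left(-1 + d\right)$ ($K{\left(d \right)} = \left(-1 + d\right) d d = d \left(-1 + d\right) d = d^{2} \left(-1 + d\right)$)
$K^{4}{\left(G{\left(1 - \left(1 - 3\right) \left(3 + 2\right) \right)} \right)} = \left(0^{2} \left(-1 + 0\right)\right)^{4} = \left(0 \left(-1\right)\right)^{4} = 0^{4} = 0$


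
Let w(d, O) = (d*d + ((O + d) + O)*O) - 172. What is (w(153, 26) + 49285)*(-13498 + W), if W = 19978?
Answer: 504480960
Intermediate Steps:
w(d, O) = -172 + d² + O*(d + 2*O) (w(d, O) = (d² + (d + 2*O)*O) - 172 = (d² + O*(d + 2*O)) - 172 = -172 + d² + O*(d + 2*O))
(w(153, 26) + 49285)*(-13498 + W) = ((-172 + 153² + 2*26² + 26*153) + 49285)*(-13498 + 19978) = ((-172 + 23409 + 2*676 + 3978) + 49285)*6480 = ((-172 + 23409 + 1352 + 3978) + 49285)*6480 = (28567 + 49285)*6480 = 77852*6480 = 504480960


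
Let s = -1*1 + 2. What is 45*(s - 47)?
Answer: -2070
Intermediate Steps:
s = 1 (s = -1 + 2 = 1)
45*(s - 47) = 45*(1 - 47) = 45*(-46) = -2070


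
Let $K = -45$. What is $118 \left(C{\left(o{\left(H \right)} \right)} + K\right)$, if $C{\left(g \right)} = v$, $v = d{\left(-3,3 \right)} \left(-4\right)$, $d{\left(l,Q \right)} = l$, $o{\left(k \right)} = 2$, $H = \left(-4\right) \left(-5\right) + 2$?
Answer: $-3894$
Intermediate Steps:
$H = 22$ ($H = 20 + 2 = 22$)
$v = 12$ ($v = \left(-3\right) \left(-4\right) = 12$)
$C{\left(g \right)} = 12$
$118 \left(C{\left(o{\left(H \right)} \right)} + K\right) = 118 \left(12 - 45\right) = 118 \left(-33\right) = -3894$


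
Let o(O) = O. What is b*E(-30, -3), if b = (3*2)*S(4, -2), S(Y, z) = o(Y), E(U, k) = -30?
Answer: -720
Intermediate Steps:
S(Y, z) = Y
b = 24 (b = (3*2)*4 = 6*4 = 24)
b*E(-30, -3) = 24*(-30) = -720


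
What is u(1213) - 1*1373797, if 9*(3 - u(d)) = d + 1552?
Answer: -12366911/9 ≈ -1.3741e+6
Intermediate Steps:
u(d) = -1525/9 - d/9 (u(d) = 3 - (d + 1552)/9 = 3 - (1552 + d)/9 = 3 + (-1552/9 - d/9) = -1525/9 - d/9)
u(1213) - 1*1373797 = (-1525/9 - ⅑*1213) - 1*1373797 = (-1525/9 - 1213/9) - 1373797 = -2738/9 - 1373797 = -12366911/9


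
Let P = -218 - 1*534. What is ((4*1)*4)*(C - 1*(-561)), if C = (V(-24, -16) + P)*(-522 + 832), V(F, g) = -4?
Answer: -3740784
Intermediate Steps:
P = -752 (P = -218 - 534 = -752)
C = -234360 (C = (-4 - 752)*(-522 + 832) = -756*310 = -234360)
((4*1)*4)*(C - 1*(-561)) = ((4*1)*4)*(-234360 - 1*(-561)) = (4*4)*(-234360 + 561) = 16*(-233799) = -3740784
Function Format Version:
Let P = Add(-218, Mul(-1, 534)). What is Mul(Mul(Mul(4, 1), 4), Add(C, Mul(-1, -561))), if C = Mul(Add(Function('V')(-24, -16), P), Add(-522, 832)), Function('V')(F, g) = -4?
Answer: -3740784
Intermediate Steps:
P = -752 (P = Add(-218, -534) = -752)
C = -234360 (C = Mul(Add(-4, -752), Add(-522, 832)) = Mul(-756, 310) = -234360)
Mul(Mul(Mul(4, 1), 4), Add(C, Mul(-1, -561))) = Mul(Mul(Mul(4, 1), 4), Add(-234360, Mul(-1, -561))) = Mul(Mul(4, 4), Add(-234360, 561)) = Mul(16, -233799) = -3740784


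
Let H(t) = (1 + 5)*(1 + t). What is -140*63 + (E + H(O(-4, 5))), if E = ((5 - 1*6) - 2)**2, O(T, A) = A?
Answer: -8775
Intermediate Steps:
E = 9 (E = ((5 - 6) - 2)**2 = (-1 - 2)**2 = (-3)**2 = 9)
H(t) = 6 + 6*t (H(t) = 6*(1 + t) = 6 + 6*t)
-140*63 + (E + H(O(-4, 5))) = -140*63 + (9 + (6 + 6*5)) = -8820 + (9 + (6 + 30)) = -8820 + (9 + 36) = -8820 + 45 = -8775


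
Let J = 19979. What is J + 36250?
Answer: 56229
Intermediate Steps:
J + 36250 = 19979 + 36250 = 56229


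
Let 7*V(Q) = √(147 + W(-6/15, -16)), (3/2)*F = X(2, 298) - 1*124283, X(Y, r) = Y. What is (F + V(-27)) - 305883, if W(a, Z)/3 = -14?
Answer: -388737 + √105/7 ≈ -3.8874e+5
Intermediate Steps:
W(a, Z) = -42 (W(a, Z) = 3*(-14) = -42)
F = -82854 (F = 2*(2 - 1*124283)/3 = 2*(2 - 124283)/3 = (⅔)*(-124281) = -82854)
V(Q) = √105/7 (V(Q) = √(147 - 42)/7 = √105/7)
(F + V(-27)) - 305883 = (-82854 + √105/7) - 305883 = -388737 + √105/7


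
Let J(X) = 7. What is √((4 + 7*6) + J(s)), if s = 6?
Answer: √53 ≈ 7.2801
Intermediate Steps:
√((4 + 7*6) + J(s)) = √((4 + 7*6) + 7) = √((4 + 42) + 7) = √(46 + 7) = √53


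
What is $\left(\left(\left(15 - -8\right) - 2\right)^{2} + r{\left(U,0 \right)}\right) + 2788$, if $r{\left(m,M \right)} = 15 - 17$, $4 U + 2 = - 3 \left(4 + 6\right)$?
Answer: $3227$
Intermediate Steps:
$U = -8$ ($U = - \frac{1}{2} + \frac{\left(-3\right) \left(4 + 6\right)}{4} = - \frac{1}{2} + \frac{\left(-3\right) 10}{4} = - \frac{1}{2} + \frac{1}{4} \left(-30\right) = - \frac{1}{2} - \frac{15}{2} = -8$)
$r{\left(m,M \right)} = -2$
$\left(\left(\left(15 - -8\right) - 2\right)^{2} + r{\left(U,0 \right)}\right) + 2788 = \left(\left(\left(15 - -8\right) - 2\right)^{2} - 2\right) + 2788 = \left(\left(\left(15 + 8\right) - 2\right)^{2} - 2\right) + 2788 = \left(\left(23 - 2\right)^{2} - 2\right) + 2788 = \left(21^{2} - 2\right) + 2788 = \left(441 - 2\right) + 2788 = 439 + 2788 = 3227$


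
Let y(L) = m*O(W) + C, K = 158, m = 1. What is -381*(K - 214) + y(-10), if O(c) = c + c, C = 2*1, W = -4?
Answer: 21330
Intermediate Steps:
C = 2
O(c) = 2*c
y(L) = -6 (y(L) = 1*(2*(-4)) + 2 = 1*(-8) + 2 = -8 + 2 = -6)
-381*(K - 214) + y(-10) = -381*(158 - 214) - 6 = -381*(-56) - 6 = 21336 - 6 = 21330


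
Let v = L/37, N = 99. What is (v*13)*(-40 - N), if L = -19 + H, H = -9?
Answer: 50596/37 ≈ 1367.5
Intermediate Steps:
L = -28 (L = -19 - 9 = -28)
v = -28/37 ≈ -0.75676
(v*13)*(-40 - N) = (-28/37*13)*(-40 - 1*99) = -364*(-40 - 99)/37 = -364/37*(-139) = 50596/37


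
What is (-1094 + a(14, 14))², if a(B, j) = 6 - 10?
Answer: 1205604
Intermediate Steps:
a(B, j) = -4
(-1094 + a(14, 14))² = (-1094 - 4)² = (-1098)² = 1205604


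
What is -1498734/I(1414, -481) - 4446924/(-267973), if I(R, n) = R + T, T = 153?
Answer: -394651916274/419913691 ≈ -939.84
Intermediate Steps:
I(R, n) = 153 + R (I(R, n) = R + 153 = 153 + R)
-1498734/I(1414, -481) - 4446924/(-267973) = -1498734/(153 + 1414) - 4446924/(-267973) = -1498734/1567 - 4446924*(-1/267973) = -1498734*1/1567 + 4446924/267973 = -1498734/1567 + 4446924/267973 = -394651916274/419913691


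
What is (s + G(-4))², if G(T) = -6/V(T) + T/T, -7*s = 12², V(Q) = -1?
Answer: 9025/49 ≈ 184.18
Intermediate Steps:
s = -144/7 (s = -⅐*12² = -⅐*144 = -144/7 ≈ -20.571)
G(T) = 7 (G(T) = -6/(-1) + T/T = -6*(-1) + 1 = 6 + 1 = 7)
(s + G(-4))² = (-144/7 + 7)² = (-95/7)² = 9025/49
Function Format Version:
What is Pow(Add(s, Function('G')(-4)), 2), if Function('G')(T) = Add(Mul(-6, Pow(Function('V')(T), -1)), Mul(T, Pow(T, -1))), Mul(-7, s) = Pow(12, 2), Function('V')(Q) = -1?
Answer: Rational(9025, 49) ≈ 184.18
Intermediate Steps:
s = Rational(-144, 7) (s = Mul(Rational(-1, 7), Pow(12, 2)) = Mul(Rational(-1, 7), 144) = Rational(-144, 7) ≈ -20.571)
Function('G')(T) = 7 (Function('G')(T) = Add(Mul(-6, Pow(-1, -1)), Mul(T, Pow(T, -1))) = Add(Mul(-6, -1), 1) = Add(6, 1) = 7)
Pow(Add(s, Function('G')(-4)), 2) = Pow(Add(Rational(-144, 7), 7), 2) = Pow(Rational(-95, 7), 2) = Rational(9025, 49)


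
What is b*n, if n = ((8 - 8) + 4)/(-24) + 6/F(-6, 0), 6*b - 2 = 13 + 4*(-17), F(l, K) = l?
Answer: 371/36 ≈ 10.306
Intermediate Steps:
b = -53/6 (b = 1/3 + (13 + 4*(-17))/6 = 1/3 + (13 - 68)/6 = 1/3 + (1/6)*(-55) = 1/3 - 55/6 = -53/6 ≈ -8.8333)
n = -7/6 (n = ((8 - 8) + 4)/(-24) + 6/(-6) = (0 + 4)*(-1/24) + 6*(-1/6) = 4*(-1/24) - 1 = -1/6 - 1 = -7/6 ≈ -1.1667)
b*n = -53/6*(-7/6) = 371/36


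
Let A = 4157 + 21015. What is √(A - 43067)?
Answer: I*√17895 ≈ 133.77*I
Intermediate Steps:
A = 25172
√(A - 43067) = √(25172 - 43067) = √(-17895) = I*√17895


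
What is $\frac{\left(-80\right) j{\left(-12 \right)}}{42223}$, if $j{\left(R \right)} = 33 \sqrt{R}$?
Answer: $- \frac{5280 i \sqrt{3}}{42223} \approx - 0.21659 i$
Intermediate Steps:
$\frac{\left(-80\right) j{\left(-12 \right)}}{42223} = \frac{\left(-80\right) 33 \sqrt{-12}}{42223} = - 80 \cdot 33 \cdot 2 i \sqrt{3} \cdot \frac{1}{42223} = - 80 \cdot 66 i \sqrt{3} \cdot \frac{1}{42223} = - 5280 i \sqrt{3} \cdot \frac{1}{42223} = - \frac{5280 i \sqrt{3}}{42223}$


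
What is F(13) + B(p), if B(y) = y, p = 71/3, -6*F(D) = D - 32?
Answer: 161/6 ≈ 26.833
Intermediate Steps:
F(D) = 16/3 - D/6 (F(D) = -(D - 32)/6 = -(-32 + D)/6 = 16/3 - D/6)
p = 71/3 (p = 71*(⅓) = 71/3 ≈ 23.667)
F(13) + B(p) = (16/3 - ⅙*13) + 71/3 = (16/3 - 13/6) + 71/3 = 19/6 + 71/3 = 161/6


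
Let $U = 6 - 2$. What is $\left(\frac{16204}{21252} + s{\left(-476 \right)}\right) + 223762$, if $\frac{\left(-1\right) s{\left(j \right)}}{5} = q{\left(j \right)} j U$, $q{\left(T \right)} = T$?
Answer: $- \frac{22887114203}{5313} \approx -4.3078 \cdot 10^{6}$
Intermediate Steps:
$U = 4$
$s{\left(j \right)} = - 20 j^{2}$ ($s{\left(j \right)} = - 5 j j 4 = - 5 j^{2} \cdot 4 = - 5 \cdot 4 j^{2} = - 20 j^{2}$)
$\left(\frac{16204}{21252} + s{\left(-476 \right)}\right) + 223762 = \left(\frac{16204}{21252} - 20 \left(-476\right)^{2}\right) + 223762 = \left(16204 \cdot \frac{1}{21252} - 4531520\right) + 223762 = \left(\frac{4051}{5313} - 4531520\right) + 223762 = - \frac{24075961709}{5313} + 223762 = - \frac{22887114203}{5313}$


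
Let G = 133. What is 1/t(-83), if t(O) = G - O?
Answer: 1/216 ≈ 0.0046296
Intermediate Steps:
t(O) = 133 - O
1/t(-83) = 1/(133 - 1*(-83)) = 1/(133 + 83) = 1/216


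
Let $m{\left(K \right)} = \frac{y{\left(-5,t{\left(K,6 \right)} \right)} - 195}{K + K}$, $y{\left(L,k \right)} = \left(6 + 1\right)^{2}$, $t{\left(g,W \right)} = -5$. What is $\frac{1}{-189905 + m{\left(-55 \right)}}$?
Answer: $- \frac{55}{10444702} \approx -5.2658 \cdot 10^{-6}$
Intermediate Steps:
$y{\left(L,k \right)} = 49$ ($y{\left(L,k \right)} = 7^{2} = 49$)
$m{\left(K \right)} = - \frac{73}{K}$ ($m{\left(K \right)} = \frac{49 - 195}{K + K} = - \frac{146}{2 K} = - 146 \frac{1}{2 K} = - \frac{73}{K}$)
$\frac{1}{-189905 + m{\left(-55 \right)}} = \frac{1}{-189905 - \frac{73}{-55}} = \frac{1}{-189905 - - \frac{73}{55}} = \frac{1}{-189905 + \frac{73}{55}} = \frac{1}{- \frac{10444702}{55}} = - \frac{55}{10444702}$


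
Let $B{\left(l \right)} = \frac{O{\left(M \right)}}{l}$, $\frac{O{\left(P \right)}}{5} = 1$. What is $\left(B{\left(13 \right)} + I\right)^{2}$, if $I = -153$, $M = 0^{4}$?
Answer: $\frac{3936256}{169} \approx 23291.0$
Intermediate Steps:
$M = 0$
$O{\left(P \right)} = 5$ ($O{\left(P \right)} = 5 \cdot 1 = 5$)
$B{\left(l \right)} = \frac{5}{l}$
$\left(B{\left(13 \right)} + I\right)^{2} = \left(\frac{5}{13} - 153\right)^{2} = \left(- \frac{1984}{13}\right)^{2} = \frac{3936256}{169}$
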